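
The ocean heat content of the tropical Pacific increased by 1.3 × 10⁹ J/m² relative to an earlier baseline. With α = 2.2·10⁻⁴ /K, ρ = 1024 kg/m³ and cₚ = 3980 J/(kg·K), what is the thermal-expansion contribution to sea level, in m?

Δh = αQ/(ρcₚ) = 2.2×10⁻⁴ × 1.3×10⁹ / (1024 × 3980) ≈ 0.070175 m

about 0.0702 m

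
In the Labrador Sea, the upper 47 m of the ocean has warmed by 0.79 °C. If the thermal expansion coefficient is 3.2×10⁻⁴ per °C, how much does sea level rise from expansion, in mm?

Δh = αΔT·H = 3.2×10⁻⁴ × 0.79 × 47 = 0.0118816 m

12 mm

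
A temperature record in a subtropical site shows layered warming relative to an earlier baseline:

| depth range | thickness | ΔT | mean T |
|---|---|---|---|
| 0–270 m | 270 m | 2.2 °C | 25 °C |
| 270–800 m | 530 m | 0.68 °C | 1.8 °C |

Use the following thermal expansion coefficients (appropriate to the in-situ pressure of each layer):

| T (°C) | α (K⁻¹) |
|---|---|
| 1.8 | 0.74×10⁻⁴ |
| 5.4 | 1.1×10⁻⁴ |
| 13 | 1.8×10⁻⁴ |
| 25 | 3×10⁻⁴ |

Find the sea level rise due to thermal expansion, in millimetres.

Δh ≈ 200 mm

Layer 1 at 25 °C → α = 3×10⁻⁴ K⁻¹
Layer 2 at 1.8 °C → α = 0.74×10⁻⁴ K⁻¹
0–270 m: 270 × 3×10⁻⁴ × 2.2 = 0.17820 m
270–800 m: 0.74×10⁻⁴ × 530 × 0.68 = 0.0266696 m
Δh = 0.17820 + 0.0266696 = 0.2048696 m ≈ 200 mm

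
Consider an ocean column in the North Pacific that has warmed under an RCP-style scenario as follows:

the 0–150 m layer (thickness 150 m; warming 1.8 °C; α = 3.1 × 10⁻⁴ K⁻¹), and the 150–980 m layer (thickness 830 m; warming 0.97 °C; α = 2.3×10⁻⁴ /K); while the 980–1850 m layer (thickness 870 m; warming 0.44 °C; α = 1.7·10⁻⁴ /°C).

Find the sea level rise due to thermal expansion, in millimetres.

Δh = 334 mm

3.1×10⁻⁴ × 1.8 × 150 = 0.08370 m
150–980 m: 2.3×10⁻⁴ × 830 × 0.97 = 0.185173 m
980–1850 m: 0.44 × 1.7×10⁻⁴ × 870 = 0.065076 m
Δh = 0.08370 + 0.185173 + 0.065076 = 0.333949 m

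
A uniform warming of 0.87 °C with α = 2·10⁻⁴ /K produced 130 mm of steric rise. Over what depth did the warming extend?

about 750 m

H = Δh/(αΔT) = 0.13 / (2×10⁻⁴ × 0.87) ≈ 747.1 m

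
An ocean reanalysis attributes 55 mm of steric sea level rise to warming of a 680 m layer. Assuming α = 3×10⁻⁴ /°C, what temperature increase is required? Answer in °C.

ΔT = Δh/(αH) = 0.055 / (3×10⁻⁴ × 680) ≈ 0.2696 °C

0.270 °C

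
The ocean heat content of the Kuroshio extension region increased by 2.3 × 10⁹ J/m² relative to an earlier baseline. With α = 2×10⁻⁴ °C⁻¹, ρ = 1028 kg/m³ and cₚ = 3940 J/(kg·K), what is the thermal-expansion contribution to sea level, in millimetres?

about 114 mm

Δh = αQ/(ρcₚ) = 2×10⁻⁴ × 2.3×10⁹ / (1028 × 3940) ≈ 0.11357 m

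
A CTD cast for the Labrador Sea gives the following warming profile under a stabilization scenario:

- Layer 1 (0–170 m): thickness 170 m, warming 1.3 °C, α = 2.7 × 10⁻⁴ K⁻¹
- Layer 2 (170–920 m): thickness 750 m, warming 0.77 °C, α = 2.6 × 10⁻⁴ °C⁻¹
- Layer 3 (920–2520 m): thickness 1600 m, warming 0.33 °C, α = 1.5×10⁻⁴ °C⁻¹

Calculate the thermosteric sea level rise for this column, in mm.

0–170 m: 2.7×10⁻⁴ × 170 × 1.3 = 0.05967 m
170–920 m: 2.6×10⁻⁴ × 750 × 0.77 = 0.15015 m
920–2520 m: 1600 × 1.5×10⁻⁴ × 0.33 = 0.07920 m
Δh = 0.05967 + 0.15015 + 0.07920 = 0.28902 m ≈ 289 mm

Δh ≈ 289 mm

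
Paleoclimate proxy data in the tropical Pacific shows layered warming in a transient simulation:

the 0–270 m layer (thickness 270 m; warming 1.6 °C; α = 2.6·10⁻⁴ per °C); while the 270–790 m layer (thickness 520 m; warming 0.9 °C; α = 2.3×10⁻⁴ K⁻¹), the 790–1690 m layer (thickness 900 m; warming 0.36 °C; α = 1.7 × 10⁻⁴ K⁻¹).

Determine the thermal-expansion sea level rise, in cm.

Layer 1: 1.6 × 270 × 2.6×10⁻⁴ = 0.11232 m
Layer 2: 520 × 0.9 × 2.3×10⁻⁴ = 0.10764 m
900 × 0.36 × 1.7×10⁻⁴ = 0.05508 m
Δh = 0.11232 + 0.10764 + 0.05508 = 0.27504 m ≈ 28 cm

Δh = 28 cm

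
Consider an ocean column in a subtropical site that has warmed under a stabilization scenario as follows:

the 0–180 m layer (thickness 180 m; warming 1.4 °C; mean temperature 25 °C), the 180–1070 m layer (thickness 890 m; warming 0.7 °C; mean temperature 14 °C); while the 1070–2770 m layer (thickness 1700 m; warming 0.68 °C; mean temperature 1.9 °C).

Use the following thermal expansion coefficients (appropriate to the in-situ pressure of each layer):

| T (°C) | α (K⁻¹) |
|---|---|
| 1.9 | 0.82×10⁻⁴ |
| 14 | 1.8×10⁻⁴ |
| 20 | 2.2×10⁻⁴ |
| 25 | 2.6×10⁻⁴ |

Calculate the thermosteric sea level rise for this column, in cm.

Layer 1 at 25 °C → α = 2.6×10⁻⁴ K⁻¹
Layer 2 at 14 °C → α = 1.8×10⁻⁴ K⁻¹
Layer 3 at 1.9 °C → α = 0.82×10⁻⁴ K⁻¹
0–180 m: 180 × 1.4 × 2.6×10⁻⁴ = 0.06552 m
1.8×10⁻⁴ × 0.7 × 890 = 0.11214 m
Layer 3: 1700 × 0.82×10⁻⁴ × 0.68 = 0.094792 m
Δh = 0.06552 + 0.11214 + 0.094792 = 0.272452 m

about 27 cm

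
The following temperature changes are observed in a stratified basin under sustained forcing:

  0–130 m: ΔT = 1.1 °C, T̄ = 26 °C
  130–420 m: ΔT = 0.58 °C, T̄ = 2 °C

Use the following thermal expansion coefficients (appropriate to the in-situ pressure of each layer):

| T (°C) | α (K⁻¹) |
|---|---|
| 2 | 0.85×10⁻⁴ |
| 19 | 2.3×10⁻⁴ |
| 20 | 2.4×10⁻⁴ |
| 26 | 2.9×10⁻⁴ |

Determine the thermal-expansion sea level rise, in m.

Δh = 0.0558 m

Layer 1 at 26 °C → α = 2.9×10⁻⁴ K⁻¹
Layer 2 at 2 °C → α = 0.85×10⁻⁴ K⁻¹
0–130 m: 2.9×10⁻⁴ × 1.1 × 130 = 0.04147 m
Layer 2: 290 × 0.85×10⁻⁴ × 0.58 = 0.014297 m
Δh = 0.04147 + 0.014297 = 0.055767 m ≈ 0.0558 m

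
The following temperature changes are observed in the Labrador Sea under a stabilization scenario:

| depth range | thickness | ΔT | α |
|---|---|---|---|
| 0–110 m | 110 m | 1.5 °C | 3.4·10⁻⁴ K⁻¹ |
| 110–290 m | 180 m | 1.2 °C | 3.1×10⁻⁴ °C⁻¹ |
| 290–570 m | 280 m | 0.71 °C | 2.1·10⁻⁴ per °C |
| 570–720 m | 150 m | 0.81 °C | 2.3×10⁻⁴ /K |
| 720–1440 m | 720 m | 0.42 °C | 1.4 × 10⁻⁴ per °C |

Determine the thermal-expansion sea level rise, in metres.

0–110 m: 3.4×10⁻⁴ × 110 × 1.5 = 0.05610 m
3.1×10⁻⁴ × 180 × 1.2 = 0.06696 m
0.71 × 2.1×10⁻⁴ × 280 = 0.041748 m
570–720 m: 150 × 2.3×10⁻⁴ × 0.81 = 0.027945 m
Layer 5: 0.42 × 720 × 1.4×10⁻⁴ = 0.042336 m
Δh = 0.05610 + 0.06696 + 0.041748 + 0.027945 + 0.042336 = 0.235089 m

about 0.235 m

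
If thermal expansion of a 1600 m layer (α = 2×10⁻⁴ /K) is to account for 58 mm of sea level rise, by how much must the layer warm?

ΔT = Δh/(αH) = 0.058 / (2×10⁻⁴ × 1600) ≈ 0.1813 °C

about 0.18 °C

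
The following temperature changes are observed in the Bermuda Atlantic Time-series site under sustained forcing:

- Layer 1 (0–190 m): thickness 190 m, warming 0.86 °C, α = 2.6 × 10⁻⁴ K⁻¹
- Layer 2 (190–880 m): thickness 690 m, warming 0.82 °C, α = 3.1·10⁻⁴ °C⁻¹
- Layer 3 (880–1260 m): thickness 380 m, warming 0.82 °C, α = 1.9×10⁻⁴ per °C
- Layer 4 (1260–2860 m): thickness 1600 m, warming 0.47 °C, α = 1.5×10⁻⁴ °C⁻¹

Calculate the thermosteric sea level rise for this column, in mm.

Layer 1: 2.6×10⁻⁴ × 190 × 0.86 = 0.042484 m
190–880 m: 0.82 × 690 × 3.1×10⁻⁴ = 0.175398 m
0.82 × 1.9×10⁻⁴ × 380 = 0.059204 m
1260–2860 m: 1.5×10⁻⁴ × 1600 × 0.47 = 0.11280 m
Δh = 0.042484 + 0.175398 + 0.059204 + 0.11280 = 0.389886 m

390 mm of thermosteric rise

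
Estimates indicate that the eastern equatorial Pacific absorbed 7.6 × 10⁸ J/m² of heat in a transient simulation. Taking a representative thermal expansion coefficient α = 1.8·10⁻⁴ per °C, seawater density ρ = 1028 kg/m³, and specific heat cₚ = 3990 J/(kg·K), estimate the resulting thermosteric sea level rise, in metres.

0.033 m of thermosteric rise

Δh = αQ/(ρcₚ) = 1.8×10⁻⁴ × 7.6×10⁸ / (1028 × 3990) ≈ 0.033352 m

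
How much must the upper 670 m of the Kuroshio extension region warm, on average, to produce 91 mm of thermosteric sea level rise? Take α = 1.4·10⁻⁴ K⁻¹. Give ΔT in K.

0.97 K

ΔT = Δh/(αH) = 0.091 / (1.4×10⁻⁴ × 670) ≈ 0.9701 K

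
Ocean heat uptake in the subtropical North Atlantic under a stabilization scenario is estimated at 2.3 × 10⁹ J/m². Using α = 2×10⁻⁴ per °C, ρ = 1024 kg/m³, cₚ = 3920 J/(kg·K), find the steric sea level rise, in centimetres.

Δh = αQ/(ρcₚ) = 2×10⁻⁴ × 2.3×10⁹ / (1024 × 3920) ≈ 0.11460 m

about 11.5 cm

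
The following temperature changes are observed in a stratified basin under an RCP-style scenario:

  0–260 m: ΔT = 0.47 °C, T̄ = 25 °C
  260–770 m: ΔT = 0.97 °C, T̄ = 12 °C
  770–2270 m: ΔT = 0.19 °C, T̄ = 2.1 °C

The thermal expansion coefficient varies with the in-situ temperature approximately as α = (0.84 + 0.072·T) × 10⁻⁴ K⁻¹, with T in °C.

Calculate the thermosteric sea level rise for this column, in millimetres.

Δh ≈ 140 mm

Layer 1: α = (0.84 + 0.072×25)×10⁻⁴ = 2.64×10⁻⁴ K⁻¹
Layer 2: α = (0.84 + 0.072×12)×10⁻⁴ = 1.704×10⁻⁴ K⁻¹
Layer 3: α = (0.84 + 0.072×2.1)×10⁻⁴ = 0.9912×10⁻⁴ K⁻¹
0–260 m: 2.64×10⁻⁴ × 260 × 0.47 = 0.0322608 m
0.97 × 510 × 1.704×10⁻⁴ = 0.08429688 m
770–2270 m: 1500 × 0.19 × 0.9912×10⁻⁴ = 0.0282492 m
Δh = 0.0322608 + 0.08429688 + 0.0282492 = 0.14480688 m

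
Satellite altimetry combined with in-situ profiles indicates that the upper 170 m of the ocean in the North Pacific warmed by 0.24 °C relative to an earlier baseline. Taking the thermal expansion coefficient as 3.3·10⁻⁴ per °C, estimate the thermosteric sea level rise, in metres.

Δh = αΔT·H = 3.3×10⁻⁴ × 0.24 × 170 = 0.013464 m

0.013 m of thermosteric rise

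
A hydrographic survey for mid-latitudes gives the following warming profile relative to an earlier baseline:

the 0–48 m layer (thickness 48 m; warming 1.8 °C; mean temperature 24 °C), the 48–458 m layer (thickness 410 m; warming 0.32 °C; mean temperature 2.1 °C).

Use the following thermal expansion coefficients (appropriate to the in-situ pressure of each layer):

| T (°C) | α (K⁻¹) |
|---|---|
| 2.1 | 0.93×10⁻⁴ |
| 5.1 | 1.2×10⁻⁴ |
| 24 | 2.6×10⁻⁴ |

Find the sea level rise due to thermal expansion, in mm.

35 mm of thermosteric rise

Layer 1 at 24 °C → α = 2.6×10⁻⁴ K⁻¹
Layer 2 at 2.1 °C → α = 0.93×10⁻⁴ K⁻¹
0–48 m: 1.8 × 2.6×10⁻⁴ × 48 = 0.022464 m
0.32 × 0.93×10⁻⁴ × 410 = 0.0122016 m
Δh = 0.022464 + 0.0122016 = 0.0346656 m ≈ 35 mm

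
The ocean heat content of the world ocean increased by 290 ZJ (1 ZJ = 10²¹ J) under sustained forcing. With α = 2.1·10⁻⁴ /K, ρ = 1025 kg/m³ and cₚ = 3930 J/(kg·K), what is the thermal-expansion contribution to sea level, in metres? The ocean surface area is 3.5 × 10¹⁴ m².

Δh = 0.0432 m

Per unit area: Q = 290×10²¹ / (3.5×10¹⁴) ≈ 8.286×10⁸ J/m²
Δh = αQ/(ρcₚ) = 2.1×10⁻⁴ × 8.286×10⁸ / (1025 × 3930) ≈ 0.043196 m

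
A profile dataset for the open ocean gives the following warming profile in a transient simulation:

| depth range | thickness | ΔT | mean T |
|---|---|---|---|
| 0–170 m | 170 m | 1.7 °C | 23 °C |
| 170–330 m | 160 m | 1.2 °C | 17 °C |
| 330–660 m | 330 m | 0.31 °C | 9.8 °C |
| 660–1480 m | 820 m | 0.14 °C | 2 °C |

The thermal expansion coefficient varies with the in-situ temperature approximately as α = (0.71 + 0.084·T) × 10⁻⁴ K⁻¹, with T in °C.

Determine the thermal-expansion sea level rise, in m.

Layer 1: α = (0.71 + 0.084×23)×10⁻⁴ = 2.642×10⁻⁴ K⁻¹
Layer 2: α = (0.71 + 0.084×17)×10⁻⁴ = 2.138×10⁻⁴ K⁻¹
Layer 3: α = (0.71 + 0.084×9.8)×10⁻⁴ = 1.5332×10⁻⁴ K⁻¹
Layer 4: α = (0.71 + 0.084×2)×10⁻⁴ = 0.878×10⁻⁴ K⁻¹
Layer 1: 2.642×10⁻⁴ × 170 × 1.7 = 0.0763538 m
170–330 m: 160 × 1.2 × 2.138×10⁻⁴ = 0.0410496 m
Layer 3: 330 × 0.31 × 1.5332×10⁻⁴ = 0.015684636 m
660–1480 m: 0.878×10⁻⁴ × 0.14 × 820 = 0.01007944 m
Δh = 0.0763538 + 0.0410496 + 0.015684636 + 0.01007944 = 0.143167476 m

about 0.143 m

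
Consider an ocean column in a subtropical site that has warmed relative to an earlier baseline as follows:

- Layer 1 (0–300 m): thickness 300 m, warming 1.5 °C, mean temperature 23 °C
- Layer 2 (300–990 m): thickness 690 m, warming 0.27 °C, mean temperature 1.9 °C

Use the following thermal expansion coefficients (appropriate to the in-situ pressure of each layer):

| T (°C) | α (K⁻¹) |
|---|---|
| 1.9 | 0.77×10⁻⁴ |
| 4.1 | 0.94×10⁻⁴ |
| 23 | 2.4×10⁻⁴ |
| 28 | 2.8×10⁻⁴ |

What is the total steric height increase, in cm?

about 12.2 cm

Layer 1 at 23 °C → α = 2.4×10⁻⁴ K⁻¹
Layer 2 at 1.9 °C → α = 0.77×10⁻⁴ K⁻¹
1.5 × 2.4×10⁻⁴ × 300 = 0.10800 m
300–990 m: 0.27 × 690 × 0.77×10⁻⁴ = 0.0143451 m
Δh = 0.10800 + 0.0143451 = 0.1223451 m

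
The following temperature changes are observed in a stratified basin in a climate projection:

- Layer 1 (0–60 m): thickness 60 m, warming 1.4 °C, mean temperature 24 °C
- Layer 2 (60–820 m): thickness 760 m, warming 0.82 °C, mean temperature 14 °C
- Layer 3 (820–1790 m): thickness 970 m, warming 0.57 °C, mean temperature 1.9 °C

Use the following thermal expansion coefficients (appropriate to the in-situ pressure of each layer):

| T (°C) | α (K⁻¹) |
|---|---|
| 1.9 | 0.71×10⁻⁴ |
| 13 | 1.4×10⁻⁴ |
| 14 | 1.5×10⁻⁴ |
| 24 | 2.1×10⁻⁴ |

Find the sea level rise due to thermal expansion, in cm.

Layer 1 at 24 °C → α = 2.1×10⁻⁴ K⁻¹
Layer 2 at 14 °C → α = 1.5×10⁻⁴ K⁻¹
Layer 3 at 1.9 °C → α = 0.71×10⁻⁴ K⁻¹
Layer 1: 1.4 × 60 × 2.1×10⁻⁴ = 0.01764 m
Layer 2: 0.82 × 760 × 1.5×10⁻⁴ = 0.09348 m
Layer 3: 970 × 0.57 × 0.71×10⁻⁴ = 0.0392559 m
Δh = 0.01764 + 0.09348 + 0.0392559 = 0.1503759 m

Δh = 15 cm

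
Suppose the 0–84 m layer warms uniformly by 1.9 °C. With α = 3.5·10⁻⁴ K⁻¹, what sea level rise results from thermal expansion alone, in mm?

55.9 mm

Δh = αΔT·H = 3.5×10⁻⁴ × 1.9 × 84 = 0.05586 m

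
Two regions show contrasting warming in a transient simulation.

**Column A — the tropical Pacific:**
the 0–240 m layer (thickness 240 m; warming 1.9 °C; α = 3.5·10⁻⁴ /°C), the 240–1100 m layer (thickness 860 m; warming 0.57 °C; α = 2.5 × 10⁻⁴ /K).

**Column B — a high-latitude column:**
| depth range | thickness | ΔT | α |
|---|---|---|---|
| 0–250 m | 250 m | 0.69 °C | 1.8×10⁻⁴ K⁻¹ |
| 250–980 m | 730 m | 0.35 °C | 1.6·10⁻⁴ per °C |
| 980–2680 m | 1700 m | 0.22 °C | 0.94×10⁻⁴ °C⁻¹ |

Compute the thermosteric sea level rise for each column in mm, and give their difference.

Δh_A ≈ 280 mm, Δh_B ≈ 110 mm; difference ≈ 180 mm

A 3.5×10⁻⁴ × 240 × 1.9 = 0.15960 m
A Layer 2: 860 × 2.5×10⁻⁴ × 0.57 = 0.12255 m
A total: 0.28215 m
B 0–250 m: 250 × 1.8×10⁻⁴ × 0.69 = 0.03105 m
B 250–980 m: 1.6×10⁻⁴ × 730 × 0.35 = 0.04088 m
B 0.94×10⁻⁴ × 0.22 × 1700 = 0.035156 m
B total: 0.107086 m
Difference: 0.28215 − 0.107086 = 0.175064 m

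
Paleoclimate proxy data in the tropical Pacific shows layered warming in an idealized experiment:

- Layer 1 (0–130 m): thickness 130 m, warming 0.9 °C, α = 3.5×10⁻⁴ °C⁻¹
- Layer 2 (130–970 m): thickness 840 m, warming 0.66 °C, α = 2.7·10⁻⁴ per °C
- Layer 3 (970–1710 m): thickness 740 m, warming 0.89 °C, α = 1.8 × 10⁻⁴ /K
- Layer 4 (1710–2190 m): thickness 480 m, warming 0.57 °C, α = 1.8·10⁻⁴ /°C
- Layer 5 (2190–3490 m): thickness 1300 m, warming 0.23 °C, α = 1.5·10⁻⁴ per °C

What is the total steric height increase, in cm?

40.3 cm of thermosteric rise

0.9 × 3.5×10⁻⁴ × 130 = 0.04095 m
130–970 m: 840 × 2.7×10⁻⁴ × 0.66 = 0.149688 m
970–1710 m: 0.89 × 1.8×10⁻⁴ × 740 = 0.118548 m
Layer 4: 480 × 0.57 × 1.8×10⁻⁴ = 0.049248 m
0.23 × 1.5×10⁻⁴ × 1300 = 0.04485 m
Δh = 0.04095 + 0.149688 + 0.118548 + 0.049248 + 0.04485 = 0.403284 m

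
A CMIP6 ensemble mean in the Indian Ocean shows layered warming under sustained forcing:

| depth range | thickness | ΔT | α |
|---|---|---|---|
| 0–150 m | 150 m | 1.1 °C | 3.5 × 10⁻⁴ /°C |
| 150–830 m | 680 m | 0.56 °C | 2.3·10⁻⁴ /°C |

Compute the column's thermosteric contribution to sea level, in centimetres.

0–150 m: 150 × 3.5×10⁻⁴ × 1.1 = 0.05775 m
150–830 m: 0.56 × 2.3×10⁻⁴ × 680 = 0.087584 m
Δh = 0.05775 + 0.087584 = 0.145334 m

about 14.5 cm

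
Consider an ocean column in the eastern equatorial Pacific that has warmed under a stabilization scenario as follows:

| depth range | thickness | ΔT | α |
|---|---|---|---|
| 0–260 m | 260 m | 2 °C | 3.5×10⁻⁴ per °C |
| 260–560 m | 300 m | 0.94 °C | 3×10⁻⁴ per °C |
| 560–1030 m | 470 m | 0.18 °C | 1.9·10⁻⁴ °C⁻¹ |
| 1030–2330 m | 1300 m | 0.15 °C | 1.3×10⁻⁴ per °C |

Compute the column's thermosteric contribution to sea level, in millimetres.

0–260 m: 260 × 3.5×10⁻⁴ × 2 = 0.18200 m
Layer 2: 0.94 × 300 × 3×10⁻⁴ = 0.08460 m
560–1030 m: 470 × 1.9×10⁻⁴ × 0.18 = 0.016074 m
Layer 4: 1.3×10⁻⁴ × 0.15 × 1300 = 0.02535 m
Δh = 0.18200 + 0.08460 + 0.016074 + 0.02535 = 0.308024 m ≈ 310 mm

about 310 mm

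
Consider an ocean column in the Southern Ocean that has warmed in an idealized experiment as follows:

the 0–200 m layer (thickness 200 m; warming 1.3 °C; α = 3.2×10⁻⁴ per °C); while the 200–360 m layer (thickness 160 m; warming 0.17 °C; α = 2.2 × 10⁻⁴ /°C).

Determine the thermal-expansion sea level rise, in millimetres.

about 89.2 mm

Layer 1: 200 × 1.3 × 3.2×10⁻⁴ = 0.08320 m
200–360 m: 2.2×10⁻⁴ × 160 × 0.17 = 0.005984 m
Δh = 0.08320 + 0.005984 = 0.089184 m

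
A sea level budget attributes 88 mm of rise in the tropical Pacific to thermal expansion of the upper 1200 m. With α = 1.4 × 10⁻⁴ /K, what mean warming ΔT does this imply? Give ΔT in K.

0.524 K

ΔT = Δh/(αH) = 0.088 / (1.4×10⁻⁴ × 1200) ≈ 0.5238 K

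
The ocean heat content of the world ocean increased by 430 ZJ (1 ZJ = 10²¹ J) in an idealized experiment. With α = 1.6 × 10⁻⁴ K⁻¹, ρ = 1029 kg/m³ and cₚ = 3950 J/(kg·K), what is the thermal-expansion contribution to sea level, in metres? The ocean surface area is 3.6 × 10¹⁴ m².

Per unit area: Q = 430×10²¹ / (3.6×10¹⁴) ≈ 1.194×10⁹ J/m²
Δh = αQ/(ρcₚ) = 1.6×10⁻⁴ × 1.194×10⁹ / (1029 × 3950) ≈ 0.047002 m

0.047 m of thermosteric rise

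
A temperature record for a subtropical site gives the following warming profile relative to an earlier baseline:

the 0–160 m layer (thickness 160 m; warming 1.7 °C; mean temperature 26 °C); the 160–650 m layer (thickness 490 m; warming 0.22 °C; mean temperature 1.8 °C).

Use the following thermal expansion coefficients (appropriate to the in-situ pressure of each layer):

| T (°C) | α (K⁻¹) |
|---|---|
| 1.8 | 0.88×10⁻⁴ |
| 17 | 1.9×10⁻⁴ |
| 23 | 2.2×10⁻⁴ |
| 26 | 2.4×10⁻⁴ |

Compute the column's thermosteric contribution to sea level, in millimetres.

Layer 1 at 26 °C → α = 2.4×10⁻⁴ K⁻¹
Layer 2 at 1.8 °C → α = 0.88×10⁻⁴ K⁻¹
0–160 m: 2.4×10⁻⁴ × 1.7 × 160 = 0.06528 m
490 × 0.88×10⁻⁴ × 0.22 = 0.0094864 m
Δh = 0.06528 + 0.0094864 = 0.0747664 m

74.8 mm of thermosteric rise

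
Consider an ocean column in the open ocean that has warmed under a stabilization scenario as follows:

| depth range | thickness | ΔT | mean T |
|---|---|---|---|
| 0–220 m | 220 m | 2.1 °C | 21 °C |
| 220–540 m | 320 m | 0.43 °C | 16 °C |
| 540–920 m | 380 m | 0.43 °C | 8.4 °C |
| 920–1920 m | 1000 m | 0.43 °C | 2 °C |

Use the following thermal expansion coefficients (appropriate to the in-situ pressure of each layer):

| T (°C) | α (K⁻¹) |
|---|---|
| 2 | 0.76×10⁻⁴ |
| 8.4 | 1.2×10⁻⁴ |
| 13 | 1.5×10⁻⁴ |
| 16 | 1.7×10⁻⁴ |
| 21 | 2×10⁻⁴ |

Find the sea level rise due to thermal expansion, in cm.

16.8 cm

Layer 1 at 21 °C → α = 2×10⁻⁴ K⁻¹
Layer 2 at 16 °C → α = 1.7×10⁻⁴ K⁻¹
Layer 3 at 8.4 °C → α = 1.2×10⁻⁴ K⁻¹
Layer 4 at 2 °C → α = 0.76×10⁻⁴ K⁻¹
0–220 m: 2×10⁻⁴ × 220 × 2.1 = 0.09240 m
0.43 × 320 × 1.7×10⁻⁴ = 0.023392 m
1.2×10⁻⁴ × 380 × 0.43 = 0.019608 m
Layer 4: 1000 × 0.76×10⁻⁴ × 0.43 = 0.03268 m
Δh = 0.09240 + 0.023392 + 0.019608 + 0.03268 = 0.16808 m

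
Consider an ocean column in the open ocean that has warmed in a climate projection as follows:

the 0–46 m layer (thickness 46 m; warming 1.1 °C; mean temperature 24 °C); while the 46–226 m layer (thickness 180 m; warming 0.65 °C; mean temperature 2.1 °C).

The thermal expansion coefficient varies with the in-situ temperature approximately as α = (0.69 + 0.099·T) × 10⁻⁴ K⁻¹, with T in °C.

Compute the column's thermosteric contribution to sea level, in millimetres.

Layer 1: α = (0.69 + 0.099×24)×10⁻⁴ = 3.066×10⁻⁴ K⁻¹
Layer 2: α = (0.69 + 0.099×2.1)×10⁻⁴ = 0.8979×10⁻⁴ K⁻¹
0–46 m: 46 × 1.1 × 3.066×10⁻⁴ = 0.01551396 m
46–226 m: 0.65 × 0.8979×10⁻⁴ × 180 = 0.01050543 m
Δh = 0.01551396 + 0.01050543 = 0.02601939 m

Δh = 26.0 mm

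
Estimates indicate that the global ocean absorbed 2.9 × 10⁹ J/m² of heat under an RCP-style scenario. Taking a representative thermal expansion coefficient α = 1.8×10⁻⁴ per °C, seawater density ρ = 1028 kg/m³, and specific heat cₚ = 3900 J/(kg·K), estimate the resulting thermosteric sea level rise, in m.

about 0.130 m

Δh = αQ/(ρcₚ) = 1.8×10⁻⁴ × 2.9×10⁹ / (1028 × 3900) ≈ 0.13020 m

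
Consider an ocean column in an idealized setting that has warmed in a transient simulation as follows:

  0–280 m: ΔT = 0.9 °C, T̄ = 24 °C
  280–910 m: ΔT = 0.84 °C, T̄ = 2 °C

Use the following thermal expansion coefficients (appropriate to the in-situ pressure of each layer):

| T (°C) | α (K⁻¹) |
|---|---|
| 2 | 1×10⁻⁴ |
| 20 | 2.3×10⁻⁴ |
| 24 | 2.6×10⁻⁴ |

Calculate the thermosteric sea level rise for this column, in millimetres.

118 mm

Layer 1 at 24 °C → α = 2.6×10⁻⁴ K⁻¹
Layer 2 at 2 °C → α = 1×10⁻⁴ K⁻¹
Layer 1: 2.6×10⁻⁴ × 0.9 × 280 = 0.06552 m
280–910 m: 0.84 × 1×10⁻⁴ × 630 = 0.05292 m
Δh = 0.06552 + 0.05292 = 0.11844 m ≈ 118 mm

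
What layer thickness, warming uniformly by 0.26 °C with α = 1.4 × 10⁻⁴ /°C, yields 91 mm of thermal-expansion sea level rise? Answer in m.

H = Δh/(αΔT) = 0.091 / (1.4×10⁻⁴ × 0.26) = 2500 m

2500 m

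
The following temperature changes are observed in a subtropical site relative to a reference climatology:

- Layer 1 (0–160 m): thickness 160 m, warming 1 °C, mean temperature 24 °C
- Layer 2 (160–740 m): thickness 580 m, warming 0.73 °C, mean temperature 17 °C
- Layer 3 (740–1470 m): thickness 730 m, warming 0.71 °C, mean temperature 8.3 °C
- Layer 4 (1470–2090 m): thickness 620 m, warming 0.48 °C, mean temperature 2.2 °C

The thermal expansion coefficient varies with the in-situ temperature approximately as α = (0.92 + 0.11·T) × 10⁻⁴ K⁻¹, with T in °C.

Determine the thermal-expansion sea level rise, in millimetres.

Δh ≈ 300 mm

Layer 1: α = (0.92 + 0.11×24)×10⁻⁴ = 3.56×10⁻⁴ K⁻¹
Layer 2: α = (0.92 + 0.11×17)×10⁻⁴ = 2.79×10⁻⁴ K⁻¹
Layer 3: α = (0.92 + 0.11×8.3)×10⁻⁴ = 1.833×10⁻⁴ K⁻¹
Layer 4: α = (0.92 + 0.11×2.2)×10⁻⁴ = 1.162×10⁻⁴ K⁻¹
3.56×10⁻⁴ × 1 × 160 = 0.05696 m
Layer 2: 580 × 2.79×10⁻⁴ × 0.73 = 0.1181286 m
Layer 3: 1.833×10⁻⁴ × 730 × 0.71 = 0.09500439 m
Layer 4: 620 × 1.162×10⁻⁴ × 0.48 = 0.03458112 m
Δh = 0.05696 + 0.1181286 + 0.09500439 + 0.03458112 = 0.30467411 m ≈ 300 mm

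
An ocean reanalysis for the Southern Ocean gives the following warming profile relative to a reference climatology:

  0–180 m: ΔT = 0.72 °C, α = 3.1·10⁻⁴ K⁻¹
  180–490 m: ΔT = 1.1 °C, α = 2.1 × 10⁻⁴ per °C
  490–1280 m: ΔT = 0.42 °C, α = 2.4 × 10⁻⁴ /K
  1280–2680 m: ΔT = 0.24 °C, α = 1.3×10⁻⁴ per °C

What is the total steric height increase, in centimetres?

23.5 cm of thermosteric rise

0–180 m: 3.1×10⁻⁴ × 0.72 × 180 = 0.040176 m
2.1×10⁻⁴ × 1.1 × 310 = 0.07161 m
490–1280 m: 790 × 2.4×10⁻⁴ × 0.42 = 0.079632 m
1280–2680 m: 1400 × 1.3×10⁻⁴ × 0.24 = 0.04368 m
Δh = 0.040176 + 0.07161 + 0.079632 + 0.04368 = 0.235098 m ≈ 23.5 cm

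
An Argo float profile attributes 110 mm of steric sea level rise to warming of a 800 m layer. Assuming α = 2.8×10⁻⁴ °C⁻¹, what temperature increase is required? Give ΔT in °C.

0.491 °C

ΔT = Δh/(αH) = 0.11 / (2.8×10⁻⁴ × 800) ≈ 0.4911 °C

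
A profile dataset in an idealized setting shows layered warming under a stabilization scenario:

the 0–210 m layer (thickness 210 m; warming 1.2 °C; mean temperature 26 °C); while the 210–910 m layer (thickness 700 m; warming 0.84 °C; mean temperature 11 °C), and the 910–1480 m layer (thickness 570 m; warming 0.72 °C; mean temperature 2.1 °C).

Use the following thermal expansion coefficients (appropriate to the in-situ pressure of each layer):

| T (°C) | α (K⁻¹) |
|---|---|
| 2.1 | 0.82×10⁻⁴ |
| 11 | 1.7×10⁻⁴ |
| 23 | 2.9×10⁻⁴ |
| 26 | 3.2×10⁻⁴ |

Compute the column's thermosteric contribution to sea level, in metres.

0.214 m of thermosteric rise

Layer 1 at 26 °C → α = 3.2×10⁻⁴ K⁻¹
Layer 2 at 11 °C → α = 1.7×10⁻⁴ K⁻¹
Layer 3 at 2.1 °C → α = 0.82×10⁻⁴ K⁻¹
1.2 × 3.2×10⁻⁴ × 210 = 0.08064 m
1.7×10⁻⁴ × 0.84 × 700 = 0.09996 m
Layer 3: 570 × 0.82×10⁻⁴ × 0.72 = 0.0336528 m
Δh = 0.08064 + 0.09996 + 0.0336528 = 0.2142528 m ≈ 0.214 m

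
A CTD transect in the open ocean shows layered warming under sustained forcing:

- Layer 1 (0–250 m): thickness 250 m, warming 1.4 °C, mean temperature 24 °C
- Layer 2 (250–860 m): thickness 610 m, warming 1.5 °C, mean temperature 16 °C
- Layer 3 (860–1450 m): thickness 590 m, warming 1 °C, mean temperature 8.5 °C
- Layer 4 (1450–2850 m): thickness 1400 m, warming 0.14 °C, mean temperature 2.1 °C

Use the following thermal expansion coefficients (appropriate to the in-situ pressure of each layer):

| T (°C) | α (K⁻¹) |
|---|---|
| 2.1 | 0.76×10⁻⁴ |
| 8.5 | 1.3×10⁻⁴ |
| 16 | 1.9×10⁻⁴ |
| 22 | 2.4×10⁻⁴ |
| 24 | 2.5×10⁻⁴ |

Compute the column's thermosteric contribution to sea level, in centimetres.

Δh ≈ 35.3 cm

Layer 1 at 24 °C → α = 2.5×10⁻⁴ K⁻¹
Layer 2 at 16 °C → α = 1.9×10⁻⁴ K⁻¹
Layer 3 at 8.5 °C → α = 1.3×10⁻⁴ K⁻¹
Layer 4 at 2.1 °C → α = 0.76×10⁻⁴ K⁻¹
2.5×10⁻⁴ × 250 × 1.4 = 0.08750 m
250–860 m: 610 × 1.5 × 1.9×10⁻⁴ = 0.17385 m
Layer 3: 1.3×10⁻⁴ × 590 × 1 = 0.07670 m
0.14 × 0.76×10⁻⁴ × 1400 = 0.014896 m
Δh = 0.08750 + 0.17385 + 0.07670 + 0.014896 = 0.352946 m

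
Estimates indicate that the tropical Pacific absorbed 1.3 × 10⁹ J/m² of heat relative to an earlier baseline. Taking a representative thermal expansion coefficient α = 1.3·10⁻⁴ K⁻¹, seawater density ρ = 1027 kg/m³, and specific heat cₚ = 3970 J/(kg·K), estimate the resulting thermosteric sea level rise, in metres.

Δh = αQ/(ρcₚ) = 1.3×10⁻⁴ × 1.3×10⁹ / (1027 × 3970) ≈ 0.04145 m

0.041 m of thermosteric rise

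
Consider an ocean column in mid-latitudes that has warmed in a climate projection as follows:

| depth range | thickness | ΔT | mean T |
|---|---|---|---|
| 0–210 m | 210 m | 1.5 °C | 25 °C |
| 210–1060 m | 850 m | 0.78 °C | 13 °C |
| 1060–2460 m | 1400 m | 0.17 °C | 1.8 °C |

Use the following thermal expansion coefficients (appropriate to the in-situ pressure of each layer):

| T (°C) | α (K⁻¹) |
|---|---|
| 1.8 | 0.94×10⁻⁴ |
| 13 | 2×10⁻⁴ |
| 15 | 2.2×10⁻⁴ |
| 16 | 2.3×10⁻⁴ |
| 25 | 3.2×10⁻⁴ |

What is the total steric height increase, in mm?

Δh = 260 mm

Layer 1 at 25 °C → α = 3.2×10⁻⁴ K⁻¹
Layer 2 at 13 °C → α = 2×10⁻⁴ K⁻¹
Layer 3 at 1.8 °C → α = 0.94×10⁻⁴ K⁻¹
210 × 3.2×10⁻⁴ × 1.5 = 0.10080 m
Layer 2: 2×10⁻⁴ × 850 × 0.78 = 0.13260 m
0.94×10⁻⁴ × 1400 × 0.17 = 0.022372 m
Δh = 0.10080 + 0.13260 + 0.022372 = 0.255772 m ≈ 260 mm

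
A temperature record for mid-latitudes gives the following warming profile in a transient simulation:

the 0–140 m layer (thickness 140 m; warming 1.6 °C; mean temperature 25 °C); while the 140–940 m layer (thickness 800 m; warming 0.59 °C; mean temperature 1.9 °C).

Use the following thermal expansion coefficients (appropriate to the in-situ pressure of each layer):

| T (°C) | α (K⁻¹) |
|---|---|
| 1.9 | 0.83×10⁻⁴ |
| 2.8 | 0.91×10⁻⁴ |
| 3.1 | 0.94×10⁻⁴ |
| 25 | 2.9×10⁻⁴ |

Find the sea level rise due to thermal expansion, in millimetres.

Δh = 100 mm

Layer 1 at 25 °C → α = 2.9×10⁻⁴ K⁻¹
Layer 2 at 1.9 °C → α = 0.83×10⁻⁴ K⁻¹
Layer 1: 140 × 1.6 × 2.9×10⁻⁴ = 0.06496 m
0.83×10⁻⁴ × 0.59 × 800 = 0.039176 m
Δh = 0.06496 + 0.039176 = 0.104136 m ≈ 100 mm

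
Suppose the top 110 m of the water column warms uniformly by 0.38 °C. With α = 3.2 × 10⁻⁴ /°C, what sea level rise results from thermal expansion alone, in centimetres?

Δh = αΔT·H = 3.2×10⁻⁴ × 0.38 × 110 = 0.013376 m

Δh = 1.34 cm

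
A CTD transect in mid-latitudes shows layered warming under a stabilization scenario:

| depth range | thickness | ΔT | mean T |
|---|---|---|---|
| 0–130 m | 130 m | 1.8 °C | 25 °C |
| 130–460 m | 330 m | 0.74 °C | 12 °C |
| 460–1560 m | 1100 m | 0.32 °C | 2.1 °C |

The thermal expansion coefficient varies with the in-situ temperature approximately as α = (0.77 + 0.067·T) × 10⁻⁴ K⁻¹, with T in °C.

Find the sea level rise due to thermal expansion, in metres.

Layer 1: α = (0.77 + 0.067×25)×10⁻⁴ = 2.445×10⁻⁴ K⁻¹
Layer 2: α = (0.77 + 0.067×12)×10⁻⁴ = 1.574×10⁻⁴ K⁻¹
Layer 3: α = (0.77 + 0.067×2.1)×10⁻⁴ = 0.9107×10⁻⁴ K⁻¹
0–130 m: 1.8 × 130 × 2.445×10⁻⁴ = 0.057213 m
Layer 2: 1.574×10⁻⁴ × 0.74 × 330 = 0.03843708 m
0.9107×10⁻⁴ × 0.32 × 1100 = 0.03205664 m
Δh = 0.057213 + 0.03843708 + 0.03205664 = 0.12770672 m ≈ 0.128 m

0.128 m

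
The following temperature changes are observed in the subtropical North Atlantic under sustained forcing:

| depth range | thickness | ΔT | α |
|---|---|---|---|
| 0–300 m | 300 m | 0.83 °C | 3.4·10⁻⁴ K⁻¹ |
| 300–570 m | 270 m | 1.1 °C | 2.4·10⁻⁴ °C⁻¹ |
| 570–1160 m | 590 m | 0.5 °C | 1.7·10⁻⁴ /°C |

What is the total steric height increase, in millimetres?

Δh = 210 mm

300 × 3.4×10⁻⁴ × 0.83 = 0.08466 m
Layer 2: 1.1 × 270 × 2.4×10⁻⁴ = 0.07128 m
570–1160 m: 590 × 0.5 × 1.7×10⁻⁴ = 0.05015 m
Δh = 0.08466 + 0.07128 + 0.05015 = 0.20609 m ≈ 210 mm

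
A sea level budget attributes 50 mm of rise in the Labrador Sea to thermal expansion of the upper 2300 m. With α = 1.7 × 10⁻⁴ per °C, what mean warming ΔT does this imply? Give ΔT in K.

ΔT = Δh/(αH) = 0.05 / (1.7×10⁻⁴ × 2300) ≈ 0.1279 K

about 0.128 K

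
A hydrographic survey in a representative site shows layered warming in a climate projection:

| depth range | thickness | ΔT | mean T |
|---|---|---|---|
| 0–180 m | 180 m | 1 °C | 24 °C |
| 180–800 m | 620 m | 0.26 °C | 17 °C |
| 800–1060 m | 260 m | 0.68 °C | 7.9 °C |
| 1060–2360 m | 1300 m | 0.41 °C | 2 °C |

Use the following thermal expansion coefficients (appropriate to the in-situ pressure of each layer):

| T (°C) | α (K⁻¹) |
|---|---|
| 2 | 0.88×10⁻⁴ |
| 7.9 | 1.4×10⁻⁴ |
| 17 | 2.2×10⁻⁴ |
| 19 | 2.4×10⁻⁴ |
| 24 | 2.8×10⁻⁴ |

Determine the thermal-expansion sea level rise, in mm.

Layer 1 at 24 °C → α = 2.8×10⁻⁴ K⁻¹
Layer 2 at 17 °C → α = 2.2×10⁻⁴ K⁻¹
Layer 3 at 7.9 °C → α = 1.4×10⁻⁴ K⁻¹
Layer 4 at 2 °C → α = 0.88×10⁻⁴ K⁻¹
0–180 m: 180 × 1 × 2.8×10⁻⁴ = 0.05040 m
Layer 2: 2.2×10⁻⁴ × 0.26 × 620 = 0.035464 m
800–1060 m: 260 × 0.68 × 1.4×10⁻⁴ = 0.024752 m
Layer 4: 0.41 × 1300 × 0.88×10⁻⁴ = 0.046904 m
Δh = 0.05040 + 0.035464 + 0.024752 + 0.046904 = 0.15752 m

Δh = 158 mm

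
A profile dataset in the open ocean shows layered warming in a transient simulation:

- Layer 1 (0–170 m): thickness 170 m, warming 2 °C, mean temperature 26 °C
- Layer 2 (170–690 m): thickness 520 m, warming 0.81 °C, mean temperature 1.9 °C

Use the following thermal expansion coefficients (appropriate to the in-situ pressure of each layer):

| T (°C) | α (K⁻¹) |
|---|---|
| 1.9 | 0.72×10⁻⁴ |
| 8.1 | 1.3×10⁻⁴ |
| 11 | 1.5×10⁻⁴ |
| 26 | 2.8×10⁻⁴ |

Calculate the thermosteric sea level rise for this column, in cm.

12.6 cm

Layer 1 at 26 °C → α = 2.8×10⁻⁴ K⁻¹
Layer 2 at 1.9 °C → α = 0.72×10⁻⁴ K⁻¹
Layer 1: 170 × 2.8×10⁻⁴ × 2 = 0.09520 m
Layer 2: 0.72×10⁻⁴ × 520 × 0.81 = 0.0303264 m
Δh = 0.09520 + 0.0303264 = 0.1255264 m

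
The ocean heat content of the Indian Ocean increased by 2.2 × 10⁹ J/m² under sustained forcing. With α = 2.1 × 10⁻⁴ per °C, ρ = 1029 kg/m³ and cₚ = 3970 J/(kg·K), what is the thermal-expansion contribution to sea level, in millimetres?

Δh = αQ/(ρcₚ) = 2.1×10⁻⁴ × 2.2×10⁹ / (1029 × 3970) ≈ 0.11309 m

113 mm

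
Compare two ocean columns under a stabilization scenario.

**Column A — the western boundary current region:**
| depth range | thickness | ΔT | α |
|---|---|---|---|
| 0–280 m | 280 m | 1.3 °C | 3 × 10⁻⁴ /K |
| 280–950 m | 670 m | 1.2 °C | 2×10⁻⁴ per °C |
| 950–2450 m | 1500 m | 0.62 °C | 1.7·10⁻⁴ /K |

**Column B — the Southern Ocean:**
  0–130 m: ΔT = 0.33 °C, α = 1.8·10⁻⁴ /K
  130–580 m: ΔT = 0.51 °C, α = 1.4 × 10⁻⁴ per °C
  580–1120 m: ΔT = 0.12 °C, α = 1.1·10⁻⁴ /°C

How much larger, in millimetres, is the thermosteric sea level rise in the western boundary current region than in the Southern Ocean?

A Layer 1: 280 × 3×10⁻⁴ × 1.3 = 0.10920 m
A 1.2 × 670 × 2×10⁻⁴ = 0.16080 m
A 1500 × 0.62 × 1.7×10⁻⁴ = 0.15810 m
A total: 0.42810 m
B 0–130 m: 0.33 × 1.8×10⁻⁴ × 130 = 0.007722 m
B 0.51 × 1.4×10⁻⁴ × 450 = 0.03213 m
B 580–1120 m: 540 × 1.1×10⁻⁴ × 0.12 = 0.007128 m
B total: 0.04698 m
Difference: 0.42810 − 0.04698 = 0.38112 m

Δh_A − Δh_B ≈ 380 mm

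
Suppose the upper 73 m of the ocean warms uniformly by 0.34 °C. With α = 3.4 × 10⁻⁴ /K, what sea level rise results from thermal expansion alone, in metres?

0.0084 m of thermosteric rise

Δh = αΔT·H = 3.4×10⁻⁴ × 0.34 × 73 = 0.0084388 m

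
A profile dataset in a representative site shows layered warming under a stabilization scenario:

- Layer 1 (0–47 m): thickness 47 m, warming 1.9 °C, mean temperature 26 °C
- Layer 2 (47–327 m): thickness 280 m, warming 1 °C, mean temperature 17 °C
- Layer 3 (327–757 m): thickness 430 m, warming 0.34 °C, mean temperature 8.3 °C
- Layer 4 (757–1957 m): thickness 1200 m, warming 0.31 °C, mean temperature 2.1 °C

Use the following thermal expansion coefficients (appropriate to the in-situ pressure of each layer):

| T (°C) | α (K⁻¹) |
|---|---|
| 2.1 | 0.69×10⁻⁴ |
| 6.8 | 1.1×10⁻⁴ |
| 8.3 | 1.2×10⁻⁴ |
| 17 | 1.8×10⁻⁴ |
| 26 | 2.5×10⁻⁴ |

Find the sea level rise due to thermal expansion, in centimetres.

Layer 1 at 26 °C → α = 2.5×10⁻⁴ K⁻¹
Layer 2 at 17 °C → α = 1.8×10⁻⁴ K⁻¹
Layer 3 at 8.3 °C → α = 1.2×10⁻⁴ K⁻¹
Layer 4 at 2.1 °C → α = 0.69×10⁻⁴ K⁻¹
Layer 1: 2.5×10⁻⁴ × 47 × 1.9 = 0.022325 m
47–327 m: 1.8×10⁻⁴ × 280 × 1 = 0.05040 m
327–757 m: 0.34 × 1.2×10⁻⁴ × 430 = 0.017544 m
0.31 × 1200 × 0.69×10⁻⁴ = 0.025668 m
Δh = 0.022325 + 0.05040 + 0.017544 + 0.025668 = 0.115937 m ≈ 12 cm

Δh = 12 cm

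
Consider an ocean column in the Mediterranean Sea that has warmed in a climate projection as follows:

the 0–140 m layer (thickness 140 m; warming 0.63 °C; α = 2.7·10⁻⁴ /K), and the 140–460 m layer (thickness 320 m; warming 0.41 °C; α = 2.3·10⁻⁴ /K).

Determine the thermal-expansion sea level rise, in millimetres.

2.7×10⁻⁴ × 140 × 0.63 = 0.023814 m
Layer 2: 0.41 × 2.3×10⁻⁴ × 320 = 0.030176 m
Δh = 0.023814 + 0.030176 = 0.05399 m ≈ 54 mm

Δh ≈ 54 mm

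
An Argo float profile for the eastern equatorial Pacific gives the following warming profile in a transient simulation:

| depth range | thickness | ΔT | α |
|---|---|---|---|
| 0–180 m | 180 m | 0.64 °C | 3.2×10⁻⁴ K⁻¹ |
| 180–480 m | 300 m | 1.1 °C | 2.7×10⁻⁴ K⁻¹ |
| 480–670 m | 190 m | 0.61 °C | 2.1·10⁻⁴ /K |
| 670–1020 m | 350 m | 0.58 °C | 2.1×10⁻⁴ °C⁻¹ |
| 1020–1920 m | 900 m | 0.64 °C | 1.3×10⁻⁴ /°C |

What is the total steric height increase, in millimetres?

0.64 × 3.2×10⁻⁴ × 180 = 0.036864 m
Layer 2: 1.1 × 2.7×10⁻⁴ × 300 = 0.08910 m
480–670 m: 0.61 × 2.1×10⁻⁴ × 190 = 0.024339 m
0.58 × 2.1×10⁻⁴ × 350 = 0.04263 m
Layer 5: 900 × 0.64 × 1.3×10⁻⁴ = 0.07488 m
Δh = 0.036864 + 0.08910 + 0.024339 + 0.04263 + 0.07488 = 0.267813 m

about 268 mm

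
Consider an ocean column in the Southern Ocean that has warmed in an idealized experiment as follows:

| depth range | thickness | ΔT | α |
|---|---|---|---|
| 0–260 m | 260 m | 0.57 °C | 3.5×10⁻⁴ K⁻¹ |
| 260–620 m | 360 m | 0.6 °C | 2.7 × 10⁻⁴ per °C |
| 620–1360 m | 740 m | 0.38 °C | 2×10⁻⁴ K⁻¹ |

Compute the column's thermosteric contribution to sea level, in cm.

about 17 cm

260 × 0.57 × 3.5×10⁻⁴ = 0.05187 m
Layer 2: 360 × 0.6 × 2.7×10⁻⁴ = 0.05832 m
620–1360 m: 2×10⁻⁴ × 740 × 0.38 = 0.05624 m
Δh = 0.05187 + 0.05832 + 0.05624 = 0.16643 m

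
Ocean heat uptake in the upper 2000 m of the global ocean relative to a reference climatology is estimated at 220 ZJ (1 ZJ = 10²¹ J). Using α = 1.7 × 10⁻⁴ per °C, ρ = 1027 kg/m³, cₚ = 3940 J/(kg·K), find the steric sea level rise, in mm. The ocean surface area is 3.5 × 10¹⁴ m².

Per unit area: Q = 220×10²¹ / (3.5×10¹⁴) ≈ 6.286×10⁸ J/m²
Δh = αQ/(ρcₚ) = 1.7×10⁻⁴ × 6.286×10⁸ / (1027 × 3940) ≈ 0.026409 m

about 26 mm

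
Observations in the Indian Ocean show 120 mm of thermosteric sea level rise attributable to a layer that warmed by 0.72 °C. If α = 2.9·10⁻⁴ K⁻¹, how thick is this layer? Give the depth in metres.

H = Δh/(αΔT) = 0.12 / (2.9×10⁻⁴ × 0.72) ≈ 574.7 m

about 570 m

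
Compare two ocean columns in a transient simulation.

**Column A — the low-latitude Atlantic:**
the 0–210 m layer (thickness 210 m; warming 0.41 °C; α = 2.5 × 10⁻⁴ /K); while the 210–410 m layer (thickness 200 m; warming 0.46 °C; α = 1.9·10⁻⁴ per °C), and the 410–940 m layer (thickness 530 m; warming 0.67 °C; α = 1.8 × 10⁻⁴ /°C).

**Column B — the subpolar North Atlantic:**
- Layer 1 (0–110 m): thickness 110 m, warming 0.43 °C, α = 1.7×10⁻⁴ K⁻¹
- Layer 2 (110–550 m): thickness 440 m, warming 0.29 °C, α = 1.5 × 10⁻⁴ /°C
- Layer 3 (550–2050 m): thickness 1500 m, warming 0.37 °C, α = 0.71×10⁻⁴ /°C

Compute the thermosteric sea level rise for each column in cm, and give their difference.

A: 10.3 cm; B: 6.66 cm; difference 3.63 cm

A 2.5×10⁻⁴ × 0.41 × 210 = 0.021525 m
A 210–410 m: 1.9×10⁻⁴ × 0.46 × 200 = 0.01748 m
A Layer 3: 0.67 × 530 × 1.8×10⁻⁴ = 0.063918 m
A total: 0.102923 m
B Layer 1: 1.7×10⁻⁴ × 0.43 × 110 = 0.008041 m
B Layer 2: 0.29 × 1.5×10⁻⁴ × 440 = 0.01914 m
B 1500 × 0.37 × 0.71×10⁻⁴ = 0.039405 m
B total: 0.066586 m
Difference: 0.102923 − 0.066586 = 0.036337 m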